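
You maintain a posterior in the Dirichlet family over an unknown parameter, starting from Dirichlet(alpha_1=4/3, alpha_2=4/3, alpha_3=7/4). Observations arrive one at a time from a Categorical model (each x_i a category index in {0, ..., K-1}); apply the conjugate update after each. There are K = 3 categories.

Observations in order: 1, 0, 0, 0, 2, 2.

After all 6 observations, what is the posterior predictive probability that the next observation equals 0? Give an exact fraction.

obs 1: x=1 → posterior Dirichlet(4/3, 7/3, 7/4)
obs 2: x=0 → posterior Dirichlet(7/3, 7/3, 7/4)
obs 3: x=0 → posterior Dirichlet(10/3, 7/3, 7/4)
obs 4: x=0 → posterior Dirichlet(13/3, 7/3, 7/4)
obs 5: x=2 → posterior Dirichlet(13/3, 7/3, 11/4)
obs 6: x=2 → posterior Dirichlet(13/3, 7/3, 15/4)

52/125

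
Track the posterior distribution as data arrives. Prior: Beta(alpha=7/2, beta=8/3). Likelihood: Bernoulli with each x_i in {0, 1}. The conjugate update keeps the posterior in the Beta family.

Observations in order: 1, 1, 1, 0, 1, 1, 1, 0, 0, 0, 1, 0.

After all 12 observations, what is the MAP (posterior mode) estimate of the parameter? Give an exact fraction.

obs 1: x=1 → posterior Beta(9/2, 8/3)
obs 2: x=1 → posterior Beta(11/2, 8/3)
obs 3: x=1 → posterior Beta(13/2, 8/3)
obs 4: x=0 → posterior Beta(13/2, 11/3)
obs 5: x=1 → posterior Beta(15/2, 11/3)
obs 6: x=1 → posterior Beta(17/2, 11/3)
obs 7: x=1 → posterior Beta(19/2, 11/3)
obs 8: x=0 → posterior Beta(19/2, 14/3)
obs 9: x=0 → posterior Beta(19/2, 17/3)
obs 10: x=0 → posterior Beta(19/2, 20/3)
obs 11: x=1 → posterior Beta(21/2, 20/3)
obs 12: x=0 → posterior Beta(21/2, 23/3)

57/97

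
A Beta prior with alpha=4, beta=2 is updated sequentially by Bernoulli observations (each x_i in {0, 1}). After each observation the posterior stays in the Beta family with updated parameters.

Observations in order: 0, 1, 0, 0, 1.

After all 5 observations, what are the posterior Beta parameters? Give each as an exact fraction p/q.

alpha=6, beta=5

obs 1: x=0 → posterior Beta(4, 3)
obs 2: x=1 → posterior Beta(5, 3)
obs 3: x=0 → posterior Beta(5, 4)
obs 4: x=0 → posterior Beta(5, 5)
obs 5: x=1 → posterior Beta(6, 5)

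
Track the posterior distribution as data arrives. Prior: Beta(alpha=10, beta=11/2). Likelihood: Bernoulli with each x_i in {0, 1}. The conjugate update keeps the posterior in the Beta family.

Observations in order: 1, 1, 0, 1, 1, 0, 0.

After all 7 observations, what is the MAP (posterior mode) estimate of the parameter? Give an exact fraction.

obs 1: x=1 → posterior Beta(11, 11/2)
obs 2: x=1 → posterior Beta(12, 11/2)
obs 3: x=0 → posterior Beta(12, 13/2)
obs 4: x=1 → posterior Beta(13, 13/2)
obs 5: x=1 → posterior Beta(14, 13/2)
obs 6: x=0 → posterior Beta(14, 15/2)
obs 7: x=0 → posterior Beta(14, 17/2)

26/41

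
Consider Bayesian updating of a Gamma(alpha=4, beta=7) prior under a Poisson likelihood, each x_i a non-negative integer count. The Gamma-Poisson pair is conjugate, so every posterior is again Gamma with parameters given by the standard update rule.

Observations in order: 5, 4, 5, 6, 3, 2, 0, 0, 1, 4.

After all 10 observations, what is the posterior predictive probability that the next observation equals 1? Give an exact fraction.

11633549665058175578832094238737833478284593/43003884122993349514708209023089954013577216

obs 1: x=5 → posterior Gamma(9, 8)
obs 2: x=4 → posterior Gamma(13, 9)
obs 3: x=5 → posterior Gamma(18, 10)
obs 4: x=6 → posterior Gamma(24, 11)
obs 5: x=3 → posterior Gamma(27, 12)
obs 6: x=2 → posterior Gamma(29, 13)
obs 7: x=0 → posterior Gamma(29, 14)
obs 8: x=0 → posterior Gamma(29, 15)
obs 9: x=1 → posterior Gamma(30, 16)
obs 10: x=4 → posterior Gamma(34, 17)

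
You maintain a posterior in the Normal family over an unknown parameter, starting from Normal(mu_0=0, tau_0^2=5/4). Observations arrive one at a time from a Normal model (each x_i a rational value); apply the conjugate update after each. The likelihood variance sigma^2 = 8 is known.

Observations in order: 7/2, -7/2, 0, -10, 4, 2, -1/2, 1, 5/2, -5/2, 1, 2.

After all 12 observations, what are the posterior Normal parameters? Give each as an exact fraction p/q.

mu_0=-5/184, tau_0^2=10/23

obs 1: x=7/2 → posterior Normal(35/74, 40/37)
obs 2: x=-7/2 → posterior Normal(0, 20/21)
obs 3: x=0 → posterior Normal(0, 40/47)
obs 4: x=-10 → posterior Normal(-25/26, 10/13)
obs 5: x=4 → posterior Normal(-10/19, 40/57)
obs 6: x=2 → posterior Normal(-10/31, 20/31)
obs 7: x=-1/2 → posterior Normal(-45/134, 40/67)
obs 8: x=1 → posterior Normal(-35/144, 5/9)
obs 9: x=5/2 → posterior Normal(-5/77, 40/77)
obs 10: x=-5/2 → posterior Normal(-35/164, 20/41)
obs 11: x=1 → posterior Normal(-25/174, 40/87)
obs 12: x=2 → posterior Normal(-5/184, 10/23)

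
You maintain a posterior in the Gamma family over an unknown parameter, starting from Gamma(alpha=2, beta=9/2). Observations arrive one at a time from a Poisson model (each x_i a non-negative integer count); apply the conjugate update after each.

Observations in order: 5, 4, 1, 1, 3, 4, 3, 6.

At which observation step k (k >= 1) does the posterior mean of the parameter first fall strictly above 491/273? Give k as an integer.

k = 6

obs 1: x=5 → posterior Gamma(7, 11/2)
obs 2: x=4 → posterior Gamma(11, 13/2)
obs 3: x=1 → posterior Gamma(12, 15/2)
obs 4: x=1 → posterior Gamma(13, 17/2)
obs 5: x=3 → posterior Gamma(16, 19/2)
obs 6: x=4 → posterior Gamma(20, 21/2)
obs 7: x=3 → posterior Gamma(23, 23/2)
obs 8: x=6 → posterior Gamma(29, 25/2)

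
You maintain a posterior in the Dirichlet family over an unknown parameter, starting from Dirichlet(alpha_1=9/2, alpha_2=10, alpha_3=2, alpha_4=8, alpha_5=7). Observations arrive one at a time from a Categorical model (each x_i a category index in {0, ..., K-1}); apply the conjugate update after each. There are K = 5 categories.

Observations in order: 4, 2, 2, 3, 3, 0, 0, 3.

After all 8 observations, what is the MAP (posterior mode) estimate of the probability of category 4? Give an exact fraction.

obs 1: x=4 → posterior Dirichlet(9/2, 10, 2, 8, 8)
obs 2: x=2 → posterior Dirichlet(9/2, 10, 3, 8, 8)
obs 3: x=2 → posterior Dirichlet(9/2, 10, 4, 8, 8)
obs 4: x=3 → posterior Dirichlet(9/2, 10, 4, 9, 8)
obs 5: x=3 → posterior Dirichlet(9/2, 10, 4, 10, 8)
obs 6: x=0 → posterior Dirichlet(11/2, 10, 4, 10, 8)
obs 7: x=0 → posterior Dirichlet(13/2, 10, 4, 10, 8)
obs 8: x=3 → posterior Dirichlet(13/2, 10, 4, 11, 8)

14/69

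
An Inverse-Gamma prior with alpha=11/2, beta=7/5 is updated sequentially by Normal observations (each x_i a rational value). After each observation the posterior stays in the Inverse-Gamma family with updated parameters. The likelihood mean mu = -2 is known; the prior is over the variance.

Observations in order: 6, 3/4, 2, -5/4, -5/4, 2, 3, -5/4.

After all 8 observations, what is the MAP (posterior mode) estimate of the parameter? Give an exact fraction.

obs 1: x=6 → posterior Inverse-Gamma(6, 167/5)
obs 2: x=3/4 → posterior Inverse-Gamma(13/2, 5949/160)
obs 3: x=2 → posterior Inverse-Gamma(7, 7229/160)
obs 4: x=-5/4 → posterior Inverse-Gamma(15/2, 3637/80)
obs 5: x=-5/4 → posterior Inverse-Gamma(8, 7319/160)
obs 6: x=2 → posterior Inverse-Gamma(17/2, 8599/160)
obs 7: x=3 → posterior Inverse-Gamma(9, 10599/160)
obs 8: x=-5/4 → posterior Inverse-Gamma(19/2, 2661/40)

887/140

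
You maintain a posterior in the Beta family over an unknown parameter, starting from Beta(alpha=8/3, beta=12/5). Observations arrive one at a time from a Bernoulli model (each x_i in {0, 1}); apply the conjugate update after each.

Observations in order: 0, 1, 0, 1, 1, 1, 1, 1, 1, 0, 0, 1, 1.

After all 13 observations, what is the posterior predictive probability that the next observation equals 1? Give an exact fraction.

obs 1: x=0 → posterior Beta(8/3, 17/5)
obs 2: x=1 → posterior Beta(11/3, 17/5)
obs 3: x=0 → posterior Beta(11/3, 22/5)
obs 4: x=1 → posterior Beta(14/3, 22/5)
obs 5: x=1 → posterior Beta(17/3, 22/5)
obs 6: x=1 → posterior Beta(20/3, 22/5)
obs 7: x=1 → posterior Beta(23/3, 22/5)
obs 8: x=1 → posterior Beta(26/3, 22/5)
obs 9: x=1 → posterior Beta(29/3, 22/5)
obs 10: x=0 → posterior Beta(29/3, 27/5)
obs 11: x=0 → posterior Beta(29/3, 32/5)
obs 12: x=1 → posterior Beta(32/3, 32/5)
obs 13: x=1 → posterior Beta(35/3, 32/5)

175/271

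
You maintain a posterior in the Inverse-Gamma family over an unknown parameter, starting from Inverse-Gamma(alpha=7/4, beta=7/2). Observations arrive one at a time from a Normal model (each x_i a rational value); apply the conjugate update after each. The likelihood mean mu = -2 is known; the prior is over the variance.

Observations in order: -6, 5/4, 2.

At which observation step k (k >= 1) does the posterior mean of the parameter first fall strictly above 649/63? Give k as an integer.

obs 1: x=-6 → posterior Inverse-Gamma(9/4, 23/2)
obs 2: x=5/4 → posterior Inverse-Gamma(11/4, 537/32)
obs 3: x=2 → posterior Inverse-Gamma(13/4, 793/32)

k = 3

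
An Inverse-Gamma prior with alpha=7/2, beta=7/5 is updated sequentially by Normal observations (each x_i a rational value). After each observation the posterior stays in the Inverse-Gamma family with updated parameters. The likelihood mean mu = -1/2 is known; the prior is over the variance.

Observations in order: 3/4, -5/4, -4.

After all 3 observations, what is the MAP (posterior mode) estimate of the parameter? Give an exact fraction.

229/160

obs 1: x=3/4 → posterior Inverse-Gamma(4, 349/160)
obs 2: x=-5/4 → posterior Inverse-Gamma(9/2, 197/80)
obs 3: x=-4 → posterior Inverse-Gamma(5, 687/80)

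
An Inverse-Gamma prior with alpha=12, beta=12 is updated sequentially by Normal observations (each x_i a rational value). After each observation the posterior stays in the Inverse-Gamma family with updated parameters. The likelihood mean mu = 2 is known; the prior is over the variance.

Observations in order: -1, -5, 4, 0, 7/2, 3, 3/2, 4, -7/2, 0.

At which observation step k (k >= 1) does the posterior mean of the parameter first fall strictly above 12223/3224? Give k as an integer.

k = 9

obs 1: x=-1 → posterior Inverse-Gamma(25/2, 33/2)
obs 2: x=-5 → posterior Inverse-Gamma(13, 41)
obs 3: x=4 → posterior Inverse-Gamma(27/2, 43)
obs 4: x=0 → posterior Inverse-Gamma(14, 45)
obs 5: x=7/2 → posterior Inverse-Gamma(29/2, 369/8)
obs 6: x=3 → posterior Inverse-Gamma(15, 373/8)
obs 7: x=3/2 → posterior Inverse-Gamma(31/2, 187/4)
obs 8: x=4 → posterior Inverse-Gamma(16, 195/4)
obs 9: x=-7/2 → posterior Inverse-Gamma(33/2, 511/8)
obs 10: x=0 → posterior Inverse-Gamma(17, 527/8)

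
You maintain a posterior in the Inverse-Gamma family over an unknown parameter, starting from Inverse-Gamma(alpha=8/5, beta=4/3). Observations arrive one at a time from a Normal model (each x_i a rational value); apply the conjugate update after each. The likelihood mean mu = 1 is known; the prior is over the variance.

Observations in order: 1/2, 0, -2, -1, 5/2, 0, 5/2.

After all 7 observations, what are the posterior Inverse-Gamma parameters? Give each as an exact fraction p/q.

obs 1: x=1/2 → posterior Inverse-Gamma(21/10, 35/24)
obs 2: x=0 → posterior Inverse-Gamma(13/5, 47/24)
obs 3: x=-2 → posterior Inverse-Gamma(31/10, 155/24)
obs 4: x=-1 → posterior Inverse-Gamma(18/5, 203/24)
obs 5: x=5/2 → posterior Inverse-Gamma(41/10, 115/12)
obs 6: x=0 → posterior Inverse-Gamma(23/5, 121/12)
obs 7: x=5/2 → posterior Inverse-Gamma(51/10, 269/24)

alpha=51/10, beta=269/24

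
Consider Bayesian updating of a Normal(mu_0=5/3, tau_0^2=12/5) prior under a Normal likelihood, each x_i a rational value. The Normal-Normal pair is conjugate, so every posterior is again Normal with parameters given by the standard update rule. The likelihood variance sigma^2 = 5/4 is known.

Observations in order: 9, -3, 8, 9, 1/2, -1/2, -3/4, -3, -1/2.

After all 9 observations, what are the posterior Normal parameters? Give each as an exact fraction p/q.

obs 1: x=9 → posterior Normal(1421/219, 60/73)
obs 2: x=-3 → posterior Normal(989/363, 60/121)
obs 3: x=8 → posterior Normal(2141/507, 60/169)
obs 4: x=9 → posterior Normal(491/93, 60/217)
obs 5: x=1/2 → posterior Normal(3509/795, 12/53)
obs 6: x=-1/2 → posterior Normal(3437/939, 60/313)
obs 7: x=-3/4 → posterior Normal(3329/1083, 60/361)
obs 8: x=-3 → posterior Normal(2897/1227, 60/409)
obs 9: x=-1/2 → posterior Normal(2825/1371, 60/457)

mu_0=2825/1371, tau_0^2=60/457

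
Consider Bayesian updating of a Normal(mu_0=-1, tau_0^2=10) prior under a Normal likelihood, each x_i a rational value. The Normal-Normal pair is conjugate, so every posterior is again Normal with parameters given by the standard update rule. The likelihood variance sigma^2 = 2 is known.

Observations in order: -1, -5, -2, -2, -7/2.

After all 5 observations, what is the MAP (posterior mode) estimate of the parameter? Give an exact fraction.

obs 1: x=-1 → posterior Normal(-1, 5/3)
obs 2: x=-5 → posterior Normal(-31/11, 10/11)
obs 3: x=-2 → posterior Normal(-41/16, 5/8)
obs 4: x=-2 → posterior Normal(-17/7, 10/21)
obs 5: x=-7/2 → posterior Normal(-137/52, 5/13)

-137/52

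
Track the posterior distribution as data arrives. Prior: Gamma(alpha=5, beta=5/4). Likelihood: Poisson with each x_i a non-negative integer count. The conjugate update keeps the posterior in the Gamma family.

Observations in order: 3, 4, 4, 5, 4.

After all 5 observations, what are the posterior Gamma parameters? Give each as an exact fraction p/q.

alpha=25, beta=25/4

obs 1: x=3 → posterior Gamma(8, 9/4)
obs 2: x=4 → posterior Gamma(12, 13/4)
obs 3: x=4 → posterior Gamma(16, 17/4)
obs 4: x=5 → posterior Gamma(21, 21/4)
obs 5: x=4 → posterior Gamma(25, 25/4)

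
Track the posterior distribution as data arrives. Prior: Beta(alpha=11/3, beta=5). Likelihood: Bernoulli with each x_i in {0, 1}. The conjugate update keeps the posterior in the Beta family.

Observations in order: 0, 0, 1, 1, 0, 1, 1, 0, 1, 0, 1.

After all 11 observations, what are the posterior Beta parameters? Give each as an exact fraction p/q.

obs 1: x=0 → posterior Beta(11/3, 6)
obs 2: x=0 → posterior Beta(11/3, 7)
obs 3: x=1 → posterior Beta(14/3, 7)
obs 4: x=1 → posterior Beta(17/3, 7)
obs 5: x=0 → posterior Beta(17/3, 8)
obs 6: x=1 → posterior Beta(20/3, 8)
obs 7: x=1 → posterior Beta(23/3, 8)
obs 8: x=0 → posterior Beta(23/3, 9)
obs 9: x=1 → posterior Beta(26/3, 9)
obs 10: x=0 → posterior Beta(26/3, 10)
obs 11: x=1 → posterior Beta(29/3, 10)

alpha=29/3, beta=10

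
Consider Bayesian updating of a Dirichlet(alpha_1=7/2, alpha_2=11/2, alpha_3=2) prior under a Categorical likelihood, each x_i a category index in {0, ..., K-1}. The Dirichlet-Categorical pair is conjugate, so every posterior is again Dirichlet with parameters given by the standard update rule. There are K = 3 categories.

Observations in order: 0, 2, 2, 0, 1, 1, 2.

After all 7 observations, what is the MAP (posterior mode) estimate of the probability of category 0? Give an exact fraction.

3/10

obs 1: x=0 → posterior Dirichlet(9/2, 11/2, 2)
obs 2: x=2 → posterior Dirichlet(9/2, 11/2, 3)
obs 3: x=2 → posterior Dirichlet(9/2, 11/2, 4)
obs 4: x=0 → posterior Dirichlet(11/2, 11/2, 4)
obs 5: x=1 → posterior Dirichlet(11/2, 13/2, 4)
obs 6: x=1 → posterior Dirichlet(11/2, 15/2, 4)
obs 7: x=2 → posterior Dirichlet(11/2, 15/2, 5)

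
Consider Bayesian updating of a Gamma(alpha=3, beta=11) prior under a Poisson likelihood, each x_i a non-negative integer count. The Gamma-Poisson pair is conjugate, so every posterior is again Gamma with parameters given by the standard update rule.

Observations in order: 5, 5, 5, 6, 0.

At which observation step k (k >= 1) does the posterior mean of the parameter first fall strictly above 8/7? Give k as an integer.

k = 3

obs 1: x=5 → posterior Gamma(8, 12)
obs 2: x=5 → posterior Gamma(13, 13)
obs 3: x=5 → posterior Gamma(18, 14)
obs 4: x=6 → posterior Gamma(24, 15)
obs 5: x=0 → posterior Gamma(24, 16)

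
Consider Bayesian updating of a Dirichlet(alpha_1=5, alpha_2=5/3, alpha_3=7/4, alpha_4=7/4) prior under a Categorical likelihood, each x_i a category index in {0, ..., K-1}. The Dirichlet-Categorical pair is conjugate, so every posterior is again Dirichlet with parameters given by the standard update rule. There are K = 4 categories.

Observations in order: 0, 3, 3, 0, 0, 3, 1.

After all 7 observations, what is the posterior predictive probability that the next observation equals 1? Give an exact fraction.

16/103

obs 1: x=0 → posterior Dirichlet(6, 5/3, 7/4, 7/4)
obs 2: x=3 → posterior Dirichlet(6, 5/3, 7/4, 11/4)
obs 3: x=3 → posterior Dirichlet(6, 5/3, 7/4, 15/4)
obs 4: x=0 → posterior Dirichlet(7, 5/3, 7/4, 15/4)
obs 5: x=0 → posterior Dirichlet(8, 5/3, 7/4, 15/4)
obs 6: x=3 → posterior Dirichlet(8, 5/3, 7/4, 19/4)
obs 7: x=1 → posterior Dirichlet(8, 8/3, 7/4, 19/4)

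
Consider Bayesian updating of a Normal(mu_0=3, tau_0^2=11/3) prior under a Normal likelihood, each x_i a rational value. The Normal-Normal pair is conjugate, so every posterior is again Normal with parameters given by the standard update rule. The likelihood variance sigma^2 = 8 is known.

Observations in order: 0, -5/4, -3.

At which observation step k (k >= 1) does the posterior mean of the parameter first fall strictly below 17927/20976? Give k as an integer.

k = 3

obs 1: x=0 → posterior Normal(72/35, 88/35)
obs 2: x=-5/4 → posterior Normal(233/184, 44/23)
obs 3: x=-3 → posterior Normal(101/228, 88/57)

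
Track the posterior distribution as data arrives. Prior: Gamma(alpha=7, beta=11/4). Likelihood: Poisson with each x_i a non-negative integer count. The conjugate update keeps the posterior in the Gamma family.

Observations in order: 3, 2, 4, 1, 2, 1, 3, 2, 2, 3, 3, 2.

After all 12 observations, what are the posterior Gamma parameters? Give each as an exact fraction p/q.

alpha=35, beta=59/4

obs 1: x=3 → posterior Gamma(10, 15/4)
obs 2: x=2 → posterior Gamma(12, 19/4)
obs 3: x=4 → posterior Gamma(16, 23/4)
obs 4: x=1 → posterior Gamma(17, 27/4)
obs 5: x=2 → posterior Gamma(19, 31/4)
obs 6: x=1 → posterior Gamma(20, 35/4)
obs 7: x=3 → posterior Gamma(23, 39/4)
obs 8: x=2 → posterior Gamma(25, 43/4)
obs 9: x=2 → posterior Gamma(27, 47/4)
obs 10: x=3 → posterior Gamma(30, 51/4)
obs 11: x=3 → posterior Gamma(33, 55/4)
obs 12: x=2 → posterior Gamma(35, 59/4)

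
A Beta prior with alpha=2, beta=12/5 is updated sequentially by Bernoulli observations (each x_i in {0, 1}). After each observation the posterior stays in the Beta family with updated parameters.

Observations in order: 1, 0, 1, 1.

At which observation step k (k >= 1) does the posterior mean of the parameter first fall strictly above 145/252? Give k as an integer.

obs 1: x=1 → posterior Beta(3, 12/5)
obs 2: x=0 → posterior Beta(3, 17/5)
obs 3: x=1 → posterior Beta(4, 17/5)
obs 4: x=1 → posterior Beta(5, 17/5)

k = 4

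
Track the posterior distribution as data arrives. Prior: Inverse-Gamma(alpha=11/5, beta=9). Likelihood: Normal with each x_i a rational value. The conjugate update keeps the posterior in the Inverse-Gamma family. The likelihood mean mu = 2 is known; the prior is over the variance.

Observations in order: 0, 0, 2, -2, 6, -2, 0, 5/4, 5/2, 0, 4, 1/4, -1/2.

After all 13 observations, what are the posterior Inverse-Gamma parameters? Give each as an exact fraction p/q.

alpha=87/10, beta=769/16

obs 1: x=0 → posterior Inverse-Gamma(27/10, 11)
obs 2: x=0 → posterior Inverse-Gamma(16/5, 13)
obs 3: x=2 → posterior Inverse-Gamma(37/10, 13)
obs 4: x=-2 → posterior Inverse-Gamma(21/5, 21)
obs 5: x=6 → posterior Inverse-Gamma(47/10, 29)
obs 6: x=-2 → posterior Inverse-Gamma(26/5, 37)
obs 7: x=0 → posterior Inverse-Gamma(57/10, 39)
obs 8: x=5/4 → posterior Inverse-Gamma(31/5, 1257/32)
obs 9: x=5/2 → posterior Inverse-Gamma(67/10, 1261/32)
obs 10: x=0 → posterior Inverse-Gamma(36/5, 1325/32)
obs 11: x=4 → posterior Inverse-Gamma(77/10, 1389/32)
obs 12: x=1/4 → posterior Inverse-Gamma(41/5, 719/16)
obs 13: x=-1/2 → posterior Inverse-Gamma(87/10, 769/16)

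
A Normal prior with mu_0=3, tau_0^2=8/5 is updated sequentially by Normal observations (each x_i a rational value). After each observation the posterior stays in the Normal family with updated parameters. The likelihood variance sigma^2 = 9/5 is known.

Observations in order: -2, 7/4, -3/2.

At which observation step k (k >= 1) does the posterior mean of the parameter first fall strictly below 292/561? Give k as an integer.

obs 1: x=-2 → posterior Normal(11/17, 72/85)
obs 2: x=7/4 → posterior Normal(1, 72/125)
obs 3: x=-3/2 → posterior Normal(13/33, 24/55)

k = 3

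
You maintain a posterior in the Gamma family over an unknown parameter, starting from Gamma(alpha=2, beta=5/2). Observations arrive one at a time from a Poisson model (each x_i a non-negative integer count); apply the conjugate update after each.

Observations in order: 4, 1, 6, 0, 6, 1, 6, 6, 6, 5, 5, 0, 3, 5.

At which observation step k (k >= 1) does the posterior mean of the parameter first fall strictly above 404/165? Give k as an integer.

obs 1: x=4 → posterior Gamma(6, 7/2)
obs 2: x=1 → posterior Gamma(7, 9/2)
obs 3: x=6 → posterior Gamma(13, 11/2)
obs 4: x=0 → posterior Gamma(13, 13/2)
obs 5: x=6 → posterior Gamma(19, 15/2)
obs 6: x=1 → posterior Gamma(20, 17/2)
obs 7: x=6 → posterior Gamma(26, 19/2)
obs 8: x=6 → posterior Gamma(32, 21/2)
obs 9: x=6 → posterior Gamma(38, 23/2)
obs 10: x=5 → posterior Gamma(43, 25/2)
obs 11: x=5 → posterior Gamma(48, 27/2)
obs 12: x=0 → posterior Gamma(48, 29/2)
obs 13: x=3 → posterior Gamma(51, 31/2)
obs 14: x=5 → posterior Gamma(56, 33/2)

k = 5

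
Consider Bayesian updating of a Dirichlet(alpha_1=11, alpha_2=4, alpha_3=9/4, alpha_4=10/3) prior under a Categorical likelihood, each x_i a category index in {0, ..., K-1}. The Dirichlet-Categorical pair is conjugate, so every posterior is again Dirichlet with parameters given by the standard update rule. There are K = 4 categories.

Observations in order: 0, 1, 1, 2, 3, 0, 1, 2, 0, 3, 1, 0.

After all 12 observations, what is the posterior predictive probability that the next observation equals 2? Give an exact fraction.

obs 1: x=0 → posterior Dirichlet(12, 4, 9/4, 10/3)
obs 2: x=1 → posterior Dirichlet(12, 5, 9/4, 10/3)
obs 3: x=1 → posterior Dirichlet(12, 6, 9/4, 10/3)
obs 4: x=2 → posterior Dirichlet(12, 6, 13/4, 10/3)
obs 5: x=3 → posterior Dirichlet(12, 6, 13/4, 13/3)
obs 6: x=0 → posterior Dirichlet(13, 6, 13/4, 13/3)
obs 7: x=1 → posterior Dirichlet(13, 7, 13/4, 13/3)
obs 8: x=2 → posterior Dirichlet(13, 7, 17/4, 13/3)
obs 9: x=0 → posterior Dirichlet(14, 7, 17/4, 13/3)
obs 10: x=3 → posterior Dirichlet(14, 7, 17/4, 16/3)
obs 11: x=1 → posterior Dirichlet(14, 8, 17/4, 16/3)
obs 12: x=0 → posterior Dirichlet(15, 8, 17/4, 16/3)

3/23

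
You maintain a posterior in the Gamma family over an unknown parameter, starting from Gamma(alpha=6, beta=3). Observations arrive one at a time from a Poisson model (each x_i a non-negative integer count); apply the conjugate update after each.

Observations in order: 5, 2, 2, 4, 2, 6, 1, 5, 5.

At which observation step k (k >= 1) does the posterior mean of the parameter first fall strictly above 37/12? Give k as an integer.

k = 9

obs 1: x=5 → posterior Gamma(11, 4)
obs 2: x=2 → posterior Gamma(13, 5)
obs 3: x=2 → posterior Gamma(15, 6)
obs 4: x=4 → posterior Gamma(19, 7)
obs 5: x=2 → posterior Gamma(21, 8)
obs 6: x=6 → posterior Gamma(27, 9)
obs 7: x=1 → posterior Gamma(28, 10)
obs 8: x=5 → posterior Gamma(33, 11)
obs 9: x=5 → posterior Gamma(38, 12)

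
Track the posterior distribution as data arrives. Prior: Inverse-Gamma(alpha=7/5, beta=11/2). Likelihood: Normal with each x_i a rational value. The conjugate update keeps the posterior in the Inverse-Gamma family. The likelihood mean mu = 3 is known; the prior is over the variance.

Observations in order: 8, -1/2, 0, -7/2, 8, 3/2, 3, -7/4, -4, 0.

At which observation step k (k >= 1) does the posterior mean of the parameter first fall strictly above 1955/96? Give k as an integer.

obs 1: x=8 → posterior Inverse-Gamma(19/10, 18)
obs 2: x=-1/2 → posterior Inverse-Gamma(12/5, 193/8)
obs 3: x=0 → posterior Inverse-Gamma(29/10, 229/8)
obs 4: x=-7/2 → posterior Inverse-Gamma(17/5, 199/4)
obs 5: x=8 → posterior Inverse-Gamma(39/10, 249/4)
obs 6: x=3/2 → posterior Inverse-Gamma(22/5, 507/8)
obs 7: x=3 → posterior Inverse-Gamma(49/10, 507/8)
obs 8: x=-7/4 → posterior Inverse-Gamma(27/5, 2389/32)
obs 9: x=-4 → posterior Inverse-Gamma(59/10, 3173/32)
obs 10: x=0 → posterior Inverse-Gamma(32/5, 3317/32)

k = 4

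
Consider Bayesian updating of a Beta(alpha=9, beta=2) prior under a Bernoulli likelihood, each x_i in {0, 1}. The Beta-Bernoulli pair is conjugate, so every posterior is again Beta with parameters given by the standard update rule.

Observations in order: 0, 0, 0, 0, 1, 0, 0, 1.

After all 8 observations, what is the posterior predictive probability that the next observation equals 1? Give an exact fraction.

obs 1: x=0 → posterior Beta(9, 3)
obs 2: x=0 → posterior Beta(9, 4)
obs 3: x=0 → posterior Beta(9, 5)
obs 4: x=0 → posterior Beta(9, 6)
obs 5: x=1 → posterior Beta(10, 6)
obs 6: x=0 → posterior Beta(10, 7)
obs 7: x=0 → posterior Beta(10, 8)
obs 8: x=1 → posterior Beta(11, 8)

11/19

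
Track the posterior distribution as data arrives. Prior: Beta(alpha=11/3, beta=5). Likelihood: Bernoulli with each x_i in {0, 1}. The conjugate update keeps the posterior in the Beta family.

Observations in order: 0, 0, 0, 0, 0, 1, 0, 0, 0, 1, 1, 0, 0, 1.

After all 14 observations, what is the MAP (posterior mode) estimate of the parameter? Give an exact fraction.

obs 1: x=0 → posterior Beta(11/3, 6)
obs 2: x=0 → posterior Beta(11/3, 7)
obs 3: x=0 → posterior Beta(11/3, 8)
obs 4: x=0 → posterior Beta(11/3, 9)
obs 5: x=0 → posterior Beta(11/3, 10)
obs 6: x=1 → posterior Beta(14/3, 10)
obs 7: x=0 → posterior Beta(14/3, 11)
obs 8: x=0 → posterior Beta(14/3, 12)
obs 9: x=0 → posterior Beta(14/3, 13)
obs 10: x=1 → posterior Beta(17/3, 13)
obs 11: x=1 → posterior Beta(20/3, 13)
obs 12: x=0 → posterior Beta(20/3, 14)
obs 13: x=0 → posterior Beta(20/3, 15)
obs 14: x=1 → posterior Beta(23/3, 15)

10/31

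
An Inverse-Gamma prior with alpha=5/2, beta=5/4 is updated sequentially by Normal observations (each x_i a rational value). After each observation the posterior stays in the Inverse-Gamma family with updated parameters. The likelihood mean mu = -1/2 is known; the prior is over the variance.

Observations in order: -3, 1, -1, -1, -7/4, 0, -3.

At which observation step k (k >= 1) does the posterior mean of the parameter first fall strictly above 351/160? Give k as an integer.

k = 2

obs 1: x=-3 → posterior Inverse-Gamma(3, 35/8)
obs 2: x=1 → posterior Inverse-Gamma(7/2, 11/2)
obs 3: x=-1 → posterior Inverse-Gamma(4, 45/8)
obs 4: x=-1 → posterior Inverse-Gamma(9/2, 23/4)
obs 5: x=-7/4 → posterior Inverse-Gamma(5, 209/32)
obs 6: x=0 → posterior Inverse-Gamma(11/2, 213/32)
obs 7: x=-3 → posterior Inverse-Gamma(6, 313/32)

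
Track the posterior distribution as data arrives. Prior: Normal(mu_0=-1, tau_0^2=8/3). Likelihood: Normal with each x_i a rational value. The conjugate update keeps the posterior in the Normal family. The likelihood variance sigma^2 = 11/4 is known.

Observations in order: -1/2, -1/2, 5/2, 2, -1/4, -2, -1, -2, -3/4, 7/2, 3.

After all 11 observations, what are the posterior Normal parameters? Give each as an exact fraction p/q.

obs 1: x=-1/2 → posterior Normal(-49/65, 88/65)
obs 2: x=-1/2 → posterior Normal(-65/97, 88/97)
obs 3: x=5/2 → posterior Normal(5/43, 88/129)
obs 4: x=2 → posterior Normal(79/161, 88/161)
obs 5: x=-1/4 → posterior Normal(71/193, 88/193)
obs 6: x=-2 → posterior Normal(7/225, 88/225)
obs 7: x=-1 → posterior Normal(-25/257, 88/257)
obs 8: x=-2 → posterior Normal(-89/289, 88/289)
obs 9: x=-3/4 → posterior Normal(-113/321, 88/321)
obs 10: x=7/2 → posterior Normal(-1/353, 88/353)
obs 11: x=3 → posterior Normal(19/77, 8/35)

mu_0=19/77, tau_0^2=8/35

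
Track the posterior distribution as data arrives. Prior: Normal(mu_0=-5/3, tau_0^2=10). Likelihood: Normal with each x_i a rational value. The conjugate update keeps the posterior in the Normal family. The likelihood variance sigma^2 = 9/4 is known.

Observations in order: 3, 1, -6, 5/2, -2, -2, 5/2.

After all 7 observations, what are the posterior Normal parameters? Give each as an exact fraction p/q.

mu_0=-55/289, tau_0^2=90/289

obs 1: x=3 → posterior Normal(15/7, 90/49)
obs 2: x=1 → posterior Normal(145/89, 90/89)
obs 3: x=-6 → posterior Normal(-95/129, 30/43)
obs 4: x=5/2 → posterior Normal(5/169, 90/169)
obs 5: x=-2 → posterior Normal(-75/209, 90/209)
obs 6: x=-2 → posterior Normal(-155/249, 30/83)
obs 7: x=5/2 → posterior Normal(-55/289, 90/289)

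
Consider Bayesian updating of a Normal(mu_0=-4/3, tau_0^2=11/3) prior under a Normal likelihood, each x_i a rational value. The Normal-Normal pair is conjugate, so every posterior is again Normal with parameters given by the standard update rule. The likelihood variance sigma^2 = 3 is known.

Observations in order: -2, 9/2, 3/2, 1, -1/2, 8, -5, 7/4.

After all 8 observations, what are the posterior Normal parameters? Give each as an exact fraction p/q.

mu_0=359/388, tau_0^2=33/97

obs 1: x=-2 → posterior Normal(-17/10, 33/20)
obs 2: x=9/2 → posterior Normal(1/2, 33/31)
obs 3: x=3/2 → posterior Normal(16/21, 11/14)
obs 4: x=1 → posterior Normal(43/53, 33/53)
obs 5: x=-1/2 → posterior Normal(75/128, 33/64)
obs 6: x=8 → posterior Normal(251/150, 11/25)
obs 7: x=-5 → posterior Normal(141/172, 33/86)
obs 8: x=7/4 → posterior Normal(359/388, 33/97)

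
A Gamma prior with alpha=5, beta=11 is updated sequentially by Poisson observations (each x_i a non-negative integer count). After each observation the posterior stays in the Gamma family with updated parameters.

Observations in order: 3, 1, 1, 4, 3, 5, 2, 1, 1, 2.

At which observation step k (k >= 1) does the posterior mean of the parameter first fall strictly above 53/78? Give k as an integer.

obs 1: x=3 → posterior Gamma(8, 12)
obs 2: x=1 → posterior Gamma(9, 13)
obs 3: x=1 → posterior Gamma(10, 14)
obs 4: x=4 → posterior Gamma(14, 15)
obs 5: x=3 → posterior Gamma(17, 16)
obs 6: x=5 → posterior Gamma(22, 17)
obs 7: x=2 → posterior Gamma(24, 18)
obs 8: x=1 → posterior Gamma(25, 19)
obs 9: x=1 → posterior Gamma(26, 20)
obs 10: x=2 → posterior Gamma(28, 21)

k = 2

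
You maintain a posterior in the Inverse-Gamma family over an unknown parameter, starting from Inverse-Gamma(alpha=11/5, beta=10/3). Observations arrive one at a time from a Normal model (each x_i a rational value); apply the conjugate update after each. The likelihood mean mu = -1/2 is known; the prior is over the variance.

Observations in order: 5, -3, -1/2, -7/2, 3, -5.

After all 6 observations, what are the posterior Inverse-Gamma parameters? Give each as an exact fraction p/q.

obs 1: x=5 → posterior Inverse-Gamma(27/10, 443/24)
obs 2: x=-3 → posterior Inverse-Gamma(16/5, 259/12)
obs 3: x=-1/2 → posterior Inverse-Gamma(37/10, 259/12)
obs 4: x=-7/2 → posterior Inverse-Gamma(21/5, 313/12)
obs 5: x=3 → posterior Inverse-Gamma(47/10, 773/24)
obs 6: x=-5 → posterior Inverse-Gamma(26/5, 127/3)

alpha=26/5, beta=127/3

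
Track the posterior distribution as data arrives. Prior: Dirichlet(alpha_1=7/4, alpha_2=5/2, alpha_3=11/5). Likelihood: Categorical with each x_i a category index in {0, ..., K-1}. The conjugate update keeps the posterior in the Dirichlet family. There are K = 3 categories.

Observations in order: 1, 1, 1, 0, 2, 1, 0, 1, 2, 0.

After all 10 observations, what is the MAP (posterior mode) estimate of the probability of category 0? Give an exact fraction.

obs 1: x=1 → posterior Dirichlet(7/4, 7/2, 11/5)
obs 2: x=1 → posterior Dirichlet(7/4, 9/2, 11/5)
obs 3: x=1 → posterior Dirichlet(7/4, 11/2, 11/5)
obs 4: x=0 → posterior Dirichlet(11/4, 11/2, 11/5)
obs 5: x=2 → posterior Dirichlet(11/4, 11/2, 16/5)
obs 6: x=1 → posterior Dirichlet(11/4, 13/2, 16/5)
obs 7: x=0 → posterior Dirichlet(15/4, 13/2, 16/5)
obs 8: x=1 → posterior Dirichlet(15/4, 15/2, 16/5)
obs 9: x=2 → posterior Dirichlet(15/4, 15/2, 21/5)
obs 10: x=0 → posterior Dirichlet(19/4, 15/2, 21/5)

75/269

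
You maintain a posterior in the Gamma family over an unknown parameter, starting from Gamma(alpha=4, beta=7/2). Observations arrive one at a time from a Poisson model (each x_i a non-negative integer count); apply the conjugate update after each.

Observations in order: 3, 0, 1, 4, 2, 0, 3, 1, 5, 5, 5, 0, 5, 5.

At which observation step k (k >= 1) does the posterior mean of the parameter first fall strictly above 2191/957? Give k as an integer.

obs 1: x=3 → posterior Gamma(7, 9/2)
obs 2: x=0 → posterior Gamma(7, 11/2)
obs 3: x=1 → posterior Gamma(8, 13/2)
obs 4: x=4 → posterior Gamma(12, 15/2)
obs 5: x=2 → posterior Gamma(14, 17/2)
obs 6: x=0 → posterior Gamma(14, 19/2)
obs 7: x=3 → posterior Gamma(17, 21/2)
obs 8: x=1 → posterior Gamma(18, 23/2)
obs 9: x=5 → posterior Gamma(23, 25/2)
obs 10: x=5 → posterior Gamma(28, 27/2)
obs 11: x=5 → posterior Gamma(33, 29/2)
obs 12: x=0 → posterior Gamma(33, 31/2)
obs 13: x=5 → posterior Gamma(38, 33/2)
obs 14: x=5 → posterior Gamma(43, 35/2)

k = 13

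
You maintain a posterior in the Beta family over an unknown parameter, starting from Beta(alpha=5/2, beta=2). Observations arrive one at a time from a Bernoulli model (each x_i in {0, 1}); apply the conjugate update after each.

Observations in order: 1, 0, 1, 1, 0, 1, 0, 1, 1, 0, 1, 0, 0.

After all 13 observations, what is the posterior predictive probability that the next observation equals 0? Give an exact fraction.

obs 1: x=1 → posterior Beta(7/2, 2)
obs 2: x=0 → posterior Beta(7/2, 3)
obs 3: x=1 → posterior Beta(9/2, 3)
obs 4: x=1 → posterior Beta(11/2, 3)
obs 5: x=0 → posterior Beta(11/2, 4)
obs 6: x=1 → posterior Beta(13/2, 4)
obs 7: x=0 → posterior Beta(13/2, 5)
obs 8: x=1 → posterior Beta(15/2, 5)
obs 9: x=1 → posterior Beta(17/2, 5)
obs 10: x=0 → posterior Beta(17/2, 6)
obs 11: x=1 → posterior Beta(19/2, 6)
obs 12: x=0 → posterior Beta(19/2, 7)
obs 13: x=0 → posterior Beta(19/2, 8)

16/35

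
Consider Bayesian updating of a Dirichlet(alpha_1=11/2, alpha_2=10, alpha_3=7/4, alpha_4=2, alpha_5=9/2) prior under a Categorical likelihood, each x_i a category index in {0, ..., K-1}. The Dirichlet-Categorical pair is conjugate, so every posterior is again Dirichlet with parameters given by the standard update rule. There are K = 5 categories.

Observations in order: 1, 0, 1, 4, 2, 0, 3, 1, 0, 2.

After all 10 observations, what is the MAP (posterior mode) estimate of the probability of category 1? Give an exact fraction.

48/115

obs 1: x=1 → posterior Dirichlet(11/2, 11, 7/4, 2, 9/2)
obs 2: x=0 → posterior Dirichlet(13/2, 11, 7/4, 2, 9/2)
obs 3: x=1 → posterior Dirichlet(13/2, 12, 7/4, 2, 9/2)
obs 4: x=4 → posterior Dirichlet(13/2, 12, 7/4, 2, 11/2)
obs 5: x=2 → posterior Dirichlet(13/2, 12, 11/4, 2, 11/2)
obs 6: x=0 → posterior Dirichlet(15/2, 12, 11/4, 2, 11/2)
obs 7: x=3 → posterior Dirichlet(15/2, 12, 11/4, 3, 11/2)
obs 8: x=1 → posterior Dirichlet(15/2, 13, 11/4, 3, 11/2)
obs 9: x=0 → posterior Dirichlet(17/2, 13, 11/4, 3, 11/2)
obs 10: x=2 → posterior Dirichlet(17/2, 13, 15/4, 3, 11/2)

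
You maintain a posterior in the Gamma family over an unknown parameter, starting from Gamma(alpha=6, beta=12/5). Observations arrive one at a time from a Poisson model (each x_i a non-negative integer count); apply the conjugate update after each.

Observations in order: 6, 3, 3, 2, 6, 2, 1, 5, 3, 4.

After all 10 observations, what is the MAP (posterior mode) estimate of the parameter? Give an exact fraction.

100/31

obs 1: x=6 → posterior Gamma(12, 17/5)
obs 2: x=3 → posterior Gamma(15, 22/5)
obs 3: x=3 → posterior Gamma(18, 27/5)
obs 4: x=2 → posterior Gamma(20, 32/5)
obs 5: x=6 → posterior Gamma(26, 37/5)
obs 6: x=2 → posterior Gamma(28, 42/5)
obs 7: x=1 → posterior Gamma(29, 47/5)
obs 8: x=5 → posterior Gamma(34, 52/5)
obs 9: x=3 → posterior Gamma(37, 57/5)
obs 10: x=4 → posterior Gamma(41, 62/5)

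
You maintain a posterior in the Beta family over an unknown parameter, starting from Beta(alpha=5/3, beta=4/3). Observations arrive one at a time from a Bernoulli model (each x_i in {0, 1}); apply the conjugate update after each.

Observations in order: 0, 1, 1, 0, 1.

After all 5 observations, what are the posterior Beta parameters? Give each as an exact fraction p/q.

obs 1: x=0 → posterior Beta(5/3, 7/3)
obs 2: x=1 → posterior Beta(8/3, 7/3)
obs 3: x=1 → posterior Beta(11/3, 7/3)
obs 4: x=0 → posterior Beta(11/3, 10/3)
obs 5: x=1 → posterior Beta(14/3, 10/3)

alpha=14/3, beta=10/3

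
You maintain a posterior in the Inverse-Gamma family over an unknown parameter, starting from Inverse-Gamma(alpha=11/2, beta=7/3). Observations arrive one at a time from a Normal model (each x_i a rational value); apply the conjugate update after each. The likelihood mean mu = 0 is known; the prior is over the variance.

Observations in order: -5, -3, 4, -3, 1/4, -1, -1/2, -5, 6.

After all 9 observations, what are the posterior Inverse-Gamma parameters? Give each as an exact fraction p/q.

alpha=10, beta=6047/96

obs 1: x=-5 → posterior Inverse-Gamma(6, 89/6)
obs 2: x=-3 → posterior Inverse-Gamma(13/2, 58/3)
obs 3: x=4 → posterior Inverse-Gamma(7, 82/3)
obs 4: x=-3 → posterior Inverse-Gamma(15/2, 191/6)
obs 5: x=1/4 → posterior Inverse-Gamma(8, 3059/96)
obs 6: x=-1 → posterior Inverse-Gamma(17/2, 3107/96)
obs 7: x=-1/2 → posterior Inverse-Gamma(9, 3119/96)
obs 8: x=-5 → posterior Inverse-Gamma(19/2, 4319/96)
obs 9: x=6 → posterior Inverse-Gamma(10, 6047/96)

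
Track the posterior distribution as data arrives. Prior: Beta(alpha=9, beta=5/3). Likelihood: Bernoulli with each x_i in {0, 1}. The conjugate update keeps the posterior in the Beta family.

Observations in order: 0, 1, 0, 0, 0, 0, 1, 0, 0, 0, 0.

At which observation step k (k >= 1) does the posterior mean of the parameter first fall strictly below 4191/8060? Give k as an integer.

k = 11

obs 1: x=0 → posterior Beta(9, 8/3)
obs 2: x=1 → posterior Beta(10, 8/3)
obs 3: x=0 → posterior Beta(10, 11/3)
obs 4: x=0 → posterior Beta(10, 14/3)
obs 5: x=0 → posterior Beta(10, 17/3)
obs 6: x=0 → posterior Beta(10, 20/3)
obs 7: x=1 → posterior Beta(11, 20/3)
obs 8: x=0 → posterior Beta(11, 23/3)
obs 9: x=0 → posterior Beta(11, 26/3)
obs 10: x=0 → posterior Beta(11, 29/3)
obs 11: x=0 → posterior Beta(11, 32/3)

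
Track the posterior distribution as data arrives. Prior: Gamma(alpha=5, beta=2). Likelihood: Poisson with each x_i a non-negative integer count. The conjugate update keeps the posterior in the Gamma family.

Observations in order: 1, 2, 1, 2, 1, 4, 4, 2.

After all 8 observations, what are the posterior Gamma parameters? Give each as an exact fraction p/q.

obs 1: x=1 → posterior Gamma(6, 3)
obs 2: x=2 → posterior Gamma(8, 4)
obs 3: x=1 → posterior Gamma(9, 5)
obs 4: x=2 → posterior Gamma(11, 6)
obs 5: x=1 → posterior Gamma(12, 7)
obs 6: x=4 → posterior Gamma(16, 8)
obs 7: x=4 → posterior Gamma(20, 9)
obs 8: x=2 → posterior Gamma(22, 10)

alpha=22, beta=10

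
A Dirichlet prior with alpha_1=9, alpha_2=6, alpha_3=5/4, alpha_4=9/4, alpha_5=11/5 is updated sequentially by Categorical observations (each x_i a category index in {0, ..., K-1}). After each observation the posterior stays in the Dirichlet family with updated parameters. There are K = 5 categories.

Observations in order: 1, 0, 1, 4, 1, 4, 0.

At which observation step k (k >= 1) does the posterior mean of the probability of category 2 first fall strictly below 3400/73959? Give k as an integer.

k = 7

obs 1: x=1 → posterior Dirichlet(9, 7, 5/4, 9/4, 11/5)
obs 2: x=0 → posterior Dirichlet(10, 7, 5/4, 9/4, 11/5)
obs 3: x=1 → posterior Dirichlet(10, 8, 5/4, 9/4, 11/5)
obs 4: x=4 → posterior Dirichlet(10, 8, 5/4, 9/4, 16/5)
obs 5: x=1 → posterior Dirichlet(10, 9, 5/4, 9/4, 16/5)
obs 6: x=4 → posterior Dirichlet(10, 9, 5/4, 9/4, 21/5)
obs 7: x=0 → posterior Dirichlet(11, 9, 5/4, 9/4, 21/5)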